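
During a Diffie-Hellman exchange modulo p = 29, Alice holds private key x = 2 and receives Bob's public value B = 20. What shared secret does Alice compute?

Shared key K = 20^2 mod 29.
20^1 ≡ 20 (mod 29)
20^2 = (20^1)^2 ≡ 20^2 = 400 ≡ 23 (mod 29)

23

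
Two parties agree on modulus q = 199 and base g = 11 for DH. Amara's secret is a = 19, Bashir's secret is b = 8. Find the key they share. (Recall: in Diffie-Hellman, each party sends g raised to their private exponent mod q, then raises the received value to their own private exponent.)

Bashir sends B = g^b mod q = 11^8 mod 199.
11^1 ≡ 11 (mod 199)
11^2 = (11^1)^2 ≡ 11^2 = 121 ≡ 121 (mod 199)
11^4 = (11^2)^2 ≡ 121^2 = 14641 ≡ 114 (mod 199)
11^8 = (11^4)^2 ≡ 114^2 = 12996 ≡ 61 (mod 199)
So B = 61. Amara then computes K = B^a mod q = 61^19 mod 199.
61^1 ≡ 61 (mod 199)
61^2 = (61^1)^2 ≡ 61^2 = 3721 ≡ 139 (mod 199)
61^4 = (61^2)^2 ≡ 139^2 = 19321 ≡ 18 (mod 199)
61^8 = (61^4)^2 ≡ 18^2 = 324 ≡ 125 (mod 199)
61^16 = (61^8)^2 ≡ 125^2 = 15625 ≡ 103 (mod 199)
61^19 = 61^16 · 61^2 · 61^1 ≡ 103 · 139 · 61 ≡ 125 (mod 199).

125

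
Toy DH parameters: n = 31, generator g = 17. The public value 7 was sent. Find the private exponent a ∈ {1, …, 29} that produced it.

4

Try successive powers of 17 modulo 31:
17^1 ≡ 17
17^2 ≡ 10
17^3 ≡ 15
17^4 ≡ 7
Found: a = 4.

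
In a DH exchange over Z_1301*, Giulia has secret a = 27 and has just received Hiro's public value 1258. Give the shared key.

Shared key K = 1258^27 mod 1301.
1258^1 ≡ 1258 (mod 1301)
1258^2 = (1258^1)^2 ≡ 1258^2 = 1582564 ≡ 548 (mod 1301)
1258^4 = (1258^2)^2 ≡ 548^2 = 300304 ≡ 1074 (mod 1301)
1258^8 = (1258^4)^2 ≡ 1074^2 = 1153476 ≡ 790 (mod 1301)
1258^16 = (1258^8)^2 ≡ 790^2 = 624100 ≡ 921 (mod 1301)
1258^27 = 1258^16 · 1258^8 · 1258^2 · 1258^1 ≡ 921 · 790 · 548 · 1258 ≡ 1112 (mod 1301).

1112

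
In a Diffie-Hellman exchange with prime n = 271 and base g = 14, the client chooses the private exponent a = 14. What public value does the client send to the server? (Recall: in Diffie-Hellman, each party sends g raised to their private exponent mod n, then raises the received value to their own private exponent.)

85

Public value = 14^14 mod 271.
14^1 ≡ 14 (mod 271)
14^2 = (14^1)^2 ≡ 14^2 = 196 ≡ 196 (mod 271)
14^4 = (14^2)^2 ≡ 196^2 = 38416 ≡ 205 (mod 271)
14^8 = (14^4)^2 ≡ 205^2 = 42025 ≡ 20 (mod 271)
14^14 = 14^8 · 14^4 · 14^2 ≡ 20 · 205 · 196 ≡ 85 (mod 271).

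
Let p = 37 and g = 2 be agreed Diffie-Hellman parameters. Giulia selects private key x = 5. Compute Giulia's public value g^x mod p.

Public value = 2^5 mod 37.
2^1 ≡ 2 (mod 37)
2^2 = (2^1)^2 ≡ 2^2 = 4 ≡ 4 (mod 37)
2^4 = (2^2)^2 ≡ 4^2 = 16 ≡ 16 (mod 37)
2^5 = 2^4 · 2^1 ≡ 16 · 2 ≡ 32 (mod 37).

32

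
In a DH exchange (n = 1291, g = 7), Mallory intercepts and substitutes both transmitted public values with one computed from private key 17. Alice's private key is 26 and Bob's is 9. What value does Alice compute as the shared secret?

380

Alice receives Mallory's public value M = 7^17 mod 1291 instead of the honest one.
7^1 ≡ 7 (mod 1291)
7^2 = (7^1)^2 ≡ 7^2 = 49 ≡ 49 (mod 1291)
7^4 = (7^2)^2 ≡ 49^2 = 2401 ≡ 1110 (mod 1291)
7^8 = (7^4)^2 ≡ 1110^2 = 1232100 ≡ 486 (mod 1291)
7^16 = (7^8)^2 ≡ 486^2 = 236196 ≡ 1234 (mod 1291)
7^17 = 7^16 · 7^1 ≡ 1234 · 7 ≡ 892 (mod 1291).
So M = 892. Alice computes K = M^26 mod 1291.
892^1 ≡ 892 (mod 1291)
892^2 = (892^1)^2 ≡ 892^2 = 795664 ≡ 408 (mod 1291)
892^4 = (892^2)^2 ≡ 408^2 = 166464 ≡ 1216 (mod 1291)
892^8 = (892^4)^2 ≡ 1216^2 = 1478656 ≡ 461 (mod 1291)
892^16 = (892^8)^2 ≡ 461^2 = 212521 ≡ 797 (mod 1291)
892^26 = 892^16 · 892^8 · 892^2 ≡ 797 · 461 · 408 ≡ 380 (mod 1291).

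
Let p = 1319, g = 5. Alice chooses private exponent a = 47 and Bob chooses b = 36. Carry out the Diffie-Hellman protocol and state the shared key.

Alice sends A = g^a mod p = 5^47 mod 1319.
5^1 ≡ 5 (mod 1319)
5^2 = (5^1)^2 ≡ 5^2 = 25 ≡ 25 (mod 1319)
5^4 = (5^2)^2 ≡ 25^2 = 625 ≡ 625 (mod 1319)
5^8 = (5^4)^2 ≡ 625^2 = 390625 ≡ 201 (mod 1319)
5^16 = (5^8)^2 ≡ 201^2 = 40401 ≡ 831 (mod 1319)
5^32 = (5^16)^2 ≡ 831^2 = 690561 ≡ 724 (mod 1319)
5^47 = 5^32 · 5^8 · 5^4 · 5^2 · 5^1 ≡ 724 · 201 · 625 · 25 · 5 ≡ 36 (mod 1319).
So A = 36. Bob then computes K = A^b mod p = 36^36 mod 1319.
36^1 ≡ 36 (mod 1319)
36^2 = (36^1)^2 ≡ 36^2 = 1296 ≡ 1296 (mod 1319)
36^4 = (36^2)^2 ≡ 1296^2 = 1679616 ≡ 529 (mod 1319)
36^8 = (36^4)^2 ≡ 529^2 = 279841 ≡ 213 (mod 1319)
36^16 = (36^8)^2 ≡ 213^2 = 45369 ≡ 523 (mod 1319)
36^32 = (36^16)^2 ≡ 523^2 = 273529 ≡ 496 (mod 1319)
36^36 = 36^32 · 36^4 ≡ 496 · 529 ≡ 1222 (mod 1319).

1222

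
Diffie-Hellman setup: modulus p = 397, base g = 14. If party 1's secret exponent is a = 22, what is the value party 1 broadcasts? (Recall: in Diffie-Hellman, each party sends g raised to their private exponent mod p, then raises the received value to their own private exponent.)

Public value = 14^22 (mod 397).
14^1 ≡ 14 (mod 397)
14^2 = (14^1)^2 ≡ 14^2 = 196 ≡ 196 (mod 397)
14^4 = (14^2)^2 ≡ 196^2 = 38416 ≡ 304 (mod 397)
14^8 = (14^4)^2 ≡ 304^2 = 92416 ≡ 312 (mod 397)
14^16 = (14^8)^2 ≡ 312^2 = 97344 ≡ 79 (mod 397)
14^22 = 14^16 · 14^4 · 14^2 ≡ 79 · 304 · 196 ≡ 304 (mod 397).

304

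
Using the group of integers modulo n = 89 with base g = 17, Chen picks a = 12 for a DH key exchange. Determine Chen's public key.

Public value = 17^12 mod 89.
17^1 ≡ 17 (mod 89)
17^2 = (17^1)^2 ≡ 17^2 = 289 ≡ 22 (mod 89)
17^4 = (17^2)^2 ≡ 22^2 = 484 ≡ 39 (mod 89)
17^8 = (17^4)^2 ≡ 39^2 = 1521 ≡ 8 (mod 89)
17^12 = 17^8 · 17^4 ≡ 8 · 39 ≡ 45 (mod 89).

45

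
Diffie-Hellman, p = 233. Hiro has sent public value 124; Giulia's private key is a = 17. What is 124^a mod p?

Shared key K = 124^17 mod 233.
124^1 ≡ 124 (mod 233)
124^2 = (124^1)^2 ≡ 124^2 = 15376 ≡ 231 (mod 233)
124^4 = (124^2)^2 ≡ 231^2 = 53361 ≡ 4 (mod 233)
124^8 = (124^4)^2 ≡ 4^2 = 16 ≡ 16 (mod 233)
124^16 = (124^8)^2 ≡ 16^2 = 256 ≡ 23 (mod 233)
124^17 = 124^16 · 124^1 ≡ 23 · 124 ≡ 56 (mod 233).

56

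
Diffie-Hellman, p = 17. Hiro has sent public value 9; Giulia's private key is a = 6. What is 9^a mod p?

4

Shared key K = 9^6 mod 17.
9^1 ≡ 9 (mod 17)
9^2 = (9^1)^2 ≡ 9^2 = 81 ≡ 13 (mod 17)
9^4 = (9^2)^2 ≡ 13^2 = 169 ≡ 16 (mod 17)
9^6 = 9^4 · 9^2 ≡ 16 · 13 ≡ 4 (mod 17).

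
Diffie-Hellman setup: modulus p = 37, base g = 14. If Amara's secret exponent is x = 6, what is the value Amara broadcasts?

36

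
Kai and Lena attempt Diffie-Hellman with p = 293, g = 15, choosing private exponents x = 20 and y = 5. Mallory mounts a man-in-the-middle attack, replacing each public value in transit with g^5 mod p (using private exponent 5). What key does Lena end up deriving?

276

Lena receives Mallory's public value M = 15^5 mod 293 instead of the honest one.
15^1 ≡ 15 (mod 293)
15^2 = (15^1)^2 ≡ 15^2 = 225 ≡ 225 (mod 293)
15^4 = (15^2)^2 ≡ 225^2 = 50625 ≡ 229 (mod 293)
15^5 = 15^4 · 15^1 ≡ 229 · 15 ≡ 212 (mod 293).
So M = 212. Lena computes K = M^5 mod 293.
212^1 ≡ 212 (mod 293)
212^2 = (212^1)^2 ≡ 212^2 = 44944 ≡ 115 (mod 293)
212^4 = (212^2)^2 ≡ 115^2 = 13225 ≡ 40 (mod 293)
212^5 = 212^4 · 212^1 ≡ 40 · 212 ≡ 276 (mod 293).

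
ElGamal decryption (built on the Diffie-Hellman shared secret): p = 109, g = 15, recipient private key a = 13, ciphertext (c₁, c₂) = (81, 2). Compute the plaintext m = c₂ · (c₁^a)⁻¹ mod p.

18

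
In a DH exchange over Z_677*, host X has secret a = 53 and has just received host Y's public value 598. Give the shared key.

149

Shared key K = 598^53 mod 677.
598^1 ≡ 598 (mod 677)
598^2 = (598^1)^2 ≡ 598^2 = 357604 ≡ 148 (mod 677)
598^4 = (598^2)^2 ≡ 148^2 = 21904 ≡ 240 (mod 677)
598^8 = (598^4)^2 ≡ 240^2 = 57600 ≡ 55 (mod 677)
598^16 = (598^8)^2 ≡ 55^2 = 3025 ≡ 317 (mod 677)
598^32 = (598^16)^2 ≡ 317^2 = 100489 ≡ 293 (mod 677)
598^53 = 598^32 · 598^16 · 598^4 · 598^1 ≡ 293 · 317 · 240 · 598 ≡ 149 (mod 677).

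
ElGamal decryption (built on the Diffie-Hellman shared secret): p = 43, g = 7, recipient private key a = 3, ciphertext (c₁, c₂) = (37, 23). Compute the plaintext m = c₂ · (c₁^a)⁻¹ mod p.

Shared mask s = c₁^a mod p = 37^3 mod 43.
37^1 ≡ 37 (mod 43)
37^2 = (37^1)^2 ≡ 37^2 = 1369 ≡ 36 (mod 43)
37^3 = 37^2 · 37^1 ≡ 36 · 37 ≡ 42 (mod 43).
So s = 42; s⁻¹ ≡ 42 (mod 43).
m = c₂ · s⁻¹ mod 43 = 23 · 42 mod 43 = 20.

20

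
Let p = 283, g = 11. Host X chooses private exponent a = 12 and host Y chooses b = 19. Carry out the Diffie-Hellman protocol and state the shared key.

Host X sends A = g^a mod p = 11^12 mod 283.
11^1 ≡ 11 (mod 283)
11^2 = (11^1)^2 ≡ 11^2 = 121 ≡ 121 (mod 283)
11^4 = (11^2)^2 ≡ 121^2 = 14641 ≡ 208 (mod 283)
11^8 = (11^4)^2 ≡ 208^2 = 43264 ≡ 248 (mod 283)
11^12 = 11^8 · 11^4 ≡ 248 · 208 ≡ 78 (mod 283).
So A = 78. Host Y then computes K = A^b mod p = 78^19 mod 283.
78^1 ≡ 78 (mod 283)
78^2 = (78^1)^2 ≡ 78^2 = 6084 ≡ 141 (mod 283)
78^4 = (78^2)^2 ≡ 141^2 = 19881 ≡ 71 (mod 283)
78^8 = (78^4)^2 ≡ 71^2 = 5041 ≡ 230 (mod 283)
78^16 = (78^8)^2 ≡ 230^2 = 52900 ≡ 262 (mod 283)
78^19 = 78^16 · 78^2 · 78^1 ≡ 262 · 141 · 78 ≡ 253 (mod 283).

253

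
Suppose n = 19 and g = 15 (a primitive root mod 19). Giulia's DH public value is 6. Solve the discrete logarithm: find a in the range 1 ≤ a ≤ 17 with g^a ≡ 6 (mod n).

Try successive powers of 15 modulo 19:
15^1 ≡ 15
15^2 ≡ 16
15^3 ≡ 12
15^4 ≡ 9
15^5 ≡ 2
15^6 ≡ 11
15^7 ≡ 13
15^8 ≡ 5
15^9 ≡ 18
15^10 ≡ 4
15^11 ≡ 3
15^12 ≡ 7
15^13 ≡ 10
15^14 ≡ 17
15^15 ≡ 8
15^16 ≡ 6
Found: a = 16.

16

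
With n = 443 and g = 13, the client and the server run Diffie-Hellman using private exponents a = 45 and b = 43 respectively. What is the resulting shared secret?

123

The client sends A = g^a mod n = 13^45 mod 443.
13^1 ≡ 13 (mod 443)
13^2 = (13^1)^2 ≡ 13^2 = 169 ≡ 169 (mod 443)
13^4 = (13^2)^2 ≡ 169^2 = 28561 ≡ 209 (mod 443)
13^8 = (13^4)^2 ≡ 209^2 = 43681 ≡ 267 (mod 443)
13^16 = (13^8)^2 ≡ 267^2 = 71289 ≡ 409 (mod 443)
13^32 = (13^16)^2 ≡ 409^2 = 167281 ≡ 270 (mod 443)
13^45 = 13^32 · 13^8 · 13^4 · 13^1 ≡ 270 · 267 · 209 · 13 ≡ 67 (mod 443).
So A = 67. The server then computes K = A^b mod n = 67^43 mod 443.
67^1 ≡ 67 (mod 443)
67^2 = (67^1)^2 ≡ 67^2 = 4489 ≡ 59 (mod 443)
67^4 = (67^2)^2 ≡ 59^2 = 3481 ≡ 380 (mod 443)
67^8 = (67^4)^2 ≡ 380^2 = 144400 ≡ 425 (mod 443)
67^16 = (67^8)^2 ≡ 425^2 = 180625 ≡ 324 (mod 443)
67^32 = (67^16)^2 ≡ 324^2 = 104976 ≡ 428 (mod 443)
67^43 = 67^32 · 67^8 · 67^2 · 67^1 ≡ 428 · 425 · 59 · 67 ≡ 123 (mod 443).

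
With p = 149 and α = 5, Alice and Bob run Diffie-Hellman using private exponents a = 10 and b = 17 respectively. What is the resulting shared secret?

142

Alice sends A = α^a mod p = 5^10 mod 149.
5^1 ≡ 5 (mod 149)
5^2 = (5^1)^2 ≡ 5^2 = 25 ≡ 25 (mod 149)
5^4 = (5^2)^2 ≡ 25^2 = 625 ≡ 29 (mod 149)
5^8 = (5^4)^2 ≡ 29^2 = 841 ≡ 96 (mod 149)
5^10 = 5^8 · 5^2 ≡ 96 · 25 ≡ 16 (mod 149).
So A = 16. Bob then computes K = A^b mod p = 16^17 mod 149.
16^1 ≡ 16 (mod 149)
16^2 = (16^1)^2 ≡ 16^2 = 256 ≡ 107 (mod 149)
16^4 = (16^2)^2 ≡ 107^2 = 11449 ≡ 125 (mod 149)
16^8 = (16^4)^2 ≡ 125^2 = 15625 ≡ 129 (mod 149)
16^16 = (16^8)^2 ≡ 129^2 = 16641 ≡ 102 (mod 149)
16^17 = 16^16 · 16^1 ≡ 102 · 16 ≡ 142 (mod 149).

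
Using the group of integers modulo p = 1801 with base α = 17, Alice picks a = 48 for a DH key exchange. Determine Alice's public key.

Public value = 17^{48} \pmod{1801}.
17^1 ≡ 17 (mod 1801)
17^2 = (17^1)^2 ≡ 17^2 = 289 ≡ 289 (mod 1801)
17^4 = (17^2)^2 ≡ 289^2 = 83521 ≡ 675 (mod 1801)
17^8 = (17^4)^2 ≡ 675^2 = 455625 ≡ 1773 (mod 1801)
17^16 = (17^8)^2 ≡ 1773^2 = 3143529 ≡ 784 (mod 1801)
17^32 = (17^16)^2 ≡ 784^2 = 614656 ≡ 515 (mod 1801)
17^48 = 17^32 · 17^16 ≡ 515 · 784 ≡ 336 (mod 1801).

336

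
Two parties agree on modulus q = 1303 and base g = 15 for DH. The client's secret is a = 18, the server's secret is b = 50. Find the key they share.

The server sends B = g^b mod q = 15^50 mod 1303.
15^1 ≡ 15 (mod 1303)
15^2 = (15^1)^2 ≡ 15^2 = 225 ≡ 225 (mod 1303)
15^4 = (15^2)^2 ≡ 225^2 = 50625 ≡ 1111 (mod 1303)
15^8 = (15^4)^2 ≡ 1111^2 = 1234321 ≡ 380 (mod 1303)
15^16 = (15^8)^2 ≡ 380^2 = 144400 ≡ 1070 (mod 1303)
15^32 = (15^16)^2 ≡ 1070^2 = 1144900 ≡ 866 (mod 1303)
15^50 = 15^32 · 15^16 · 15^2 ≡ 866 · 1070 · 225 ≡ 379 (mod 1303).
So B = 379. The client then computes K = B^a mod q = 379^18 mod 1303.
379^1 ≡ 379 (mod 1303)
379^2 = (379^1)^2 ≡ 379^2 = 143641 ≡ 311 (mod 1303)
379^4 = (379^2)^2 ≡ 311^2 = 96721 ≡ 299 (mod 1303)
379^8 = (379^4)^2 ≡ 299^2 = 89401 ≡ 797 (mod 1303)
379^16 = (379^8)^2 ≡ 797^2 = 635209 ≡ 648 (mod 1303)
379^18 = 379^16 · 379^2 ≡ 648 · 311 ≡ 866 (mod 1303).

866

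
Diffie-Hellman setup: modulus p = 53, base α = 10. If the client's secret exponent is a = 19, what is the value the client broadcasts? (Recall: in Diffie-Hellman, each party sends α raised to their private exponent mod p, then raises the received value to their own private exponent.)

49

Public value = 10^{19} \pmod{53}.
10^1 ≡ 10 (mod 53)
10^2 = (10^1)^2 ≡ 10^2 = 100 ≡ 47 (mod 53)
10^4 = (10^2)^2 ≡ 47^2 = 2209 ≡ 36 (mod 53)
10^8 = (10^4)^2 ≡ 36^2 = 1296 ≡ 24 (mod 53)
10^16 = (10^8)^2 ≡ 24^2 = 576 ≡ 46 (mod 53)
10^19 = 10^16 · 10^2 · 10^1 ≡ 46 · 47 · 10 ≡ 49 (mod 53).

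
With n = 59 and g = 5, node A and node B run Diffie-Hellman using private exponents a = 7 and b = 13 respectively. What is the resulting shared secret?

35

Node A sends A = g^a mod n = 5^7 mod 59.
5^1 ≡ 5 (mod 59)
5^2 = (5^1)^2 ≡ 5^2 = 25 ≡ 25 (mod 59)
5^4 = (5^2)^2 ≡ 25^2 = 625 ≡ 35 (mod 59)
5^7 = 5^4 · 5^2 · 5^1 ≡ 35 · 25 · 5 ≡ 9 (mod 59).
So A = 9. Node B then computes K = A^b mod n = 9^13 mod 59.
9^1 ≡ 9 (mod 59)
9^2 = (9^1)^2 ≡ 9^2 = 81 ≡ 22 (mod 59)
9^4 = (9^2)^2 ≡ 22^2 = 484 ≡ 12 (mod 59)
9^8 = (9^4)^2 ≡ 12^2 = 144 ≡ 26 (mod 59)
9^13 = 9^8 · 9^4 · 9^1 ≡ 26 · 12 · 9 ≡ 35 (mod 59).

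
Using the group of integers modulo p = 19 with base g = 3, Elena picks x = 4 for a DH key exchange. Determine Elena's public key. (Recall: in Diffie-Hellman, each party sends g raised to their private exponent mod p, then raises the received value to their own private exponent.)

5

Public value = 3^4 mod 19.
3^1 ≡ 3 (mod 19)
3^2 = (3^1)^2 ≡ 3^2 = 9 ≡ 9 (mod 19)
3^4 = (3^2)^2 ≡ 9^2 = 81 ≡ 5 (mod 19)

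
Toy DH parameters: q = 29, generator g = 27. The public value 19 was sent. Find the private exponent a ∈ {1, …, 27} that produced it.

23

Try successive powers of 27 modulo 29:
27^1 ≡ 27
27^2 ≡ 4
27^3 ≡ 21
27^4 ≡ 16
27^5 ≡ 26
27^6 ≡ 6
27^7 ≡ 17
27^8 ≡ 24
27^9 ≡ 10
27^10 ≡ 9
27^11 ≡ 11
27^12 ≡ 7
27^13 ≡ 15
27^14 ≡ 28
27^15 ≡ 2
27^16 ≡ 25
27^17 ≡ 8
27^18 ≡ 13
27^19 ≡ 3
27^20 ≡ 23
27^21 ≡ 12
27^22 ≡ 5
27^23 ≡ 19
Found: a = 23.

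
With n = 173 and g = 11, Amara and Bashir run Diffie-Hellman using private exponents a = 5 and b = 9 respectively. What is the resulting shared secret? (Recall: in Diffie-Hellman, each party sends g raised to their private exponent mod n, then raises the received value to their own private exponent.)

Amara sends A = g^a mod n = 11^5 mod 173.
11^1 ≡ 11 (mod 173)
11^2 = (11^1)^2 ≡ 11^2 = 121 ≡ 121 (mod 173)
11^4 = (11^2)^2 ≡ 121^2 = 14641 ≡ 109 (mod 173)
11^5 = 11^4 · 11^1 ≡ 109 · 11 ≡ 161 (mod 173).
So A = 161. Bashir then computes K = A^b mod n = 161^9 mod 173.
161^1 ≡ 161 (mod 173)
161^2 = (161^1)^2 ≡ 161^2 = 25921 ≡ 144 (mod 173)
161^4 = (161^2)^2 ≡ 144^2 = 20736 ≡ 149 (mod 173)
161^8 = (161^4)^2 ≡ 149^2 = 22201 ≡ 57 (mod 173)
161^9 = 161^8 · 161^1 ≡ 57 · 161 ≡ 8 (mod 173).

8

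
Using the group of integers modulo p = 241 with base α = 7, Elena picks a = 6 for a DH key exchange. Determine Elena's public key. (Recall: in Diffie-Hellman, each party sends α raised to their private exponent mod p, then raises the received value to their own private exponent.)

Public value = 7^6 mod 241.
7^1 ≡ 7 (mod 241)
7^2 = (7^1)^2 ≡ 7^2 = 49 ≡ 49 (mod 241)
7^4 = (7^2)^2 ≡ 49^2 = 2401 ≡ 232 (mod 241)
7^6 = 7^4 · 7^2 ≡ 232 · 49 ≡ 41 (mod 241).

41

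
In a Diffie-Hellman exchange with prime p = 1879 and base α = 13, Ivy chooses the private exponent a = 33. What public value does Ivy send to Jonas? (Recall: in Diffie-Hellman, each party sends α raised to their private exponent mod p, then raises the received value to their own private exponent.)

1534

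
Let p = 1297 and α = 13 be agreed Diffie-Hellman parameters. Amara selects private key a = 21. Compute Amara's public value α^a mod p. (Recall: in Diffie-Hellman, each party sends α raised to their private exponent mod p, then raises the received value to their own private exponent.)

Public value = 13^21 mod 1297.
13^1 ≡ 13 (mod 1297)
13^2 = (13^1)^2 ≡ 13^2 = 169 ≡ 169 (mod 1297)
13^4 = (13^2)^2 ≡ 169^2 = 28561 ≡ 27 (mod 1297)
13^8 = (13^4)^2 ≡ 27^2 = 729 ≡ 729 (mod 1297)
13^16 = (13^8)^2 ≡ 729^2 = 531441 ≡ 968 (mod 1297)
13^21 = 13^16 · 13^4 · 13^1 ≡ 968 · 27 · 13 ≡ 1251 (mod 1297).

1251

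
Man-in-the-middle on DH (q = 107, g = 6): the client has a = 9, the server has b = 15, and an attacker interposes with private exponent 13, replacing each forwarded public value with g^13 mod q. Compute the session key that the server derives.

77

The server receives an attacker's public value M = 6^13 mod 107 instead of the honest one.
6^1 ≡ 6 (mod 107)
6^2 = (6^1)^2 ≡ 6^2 = 36 ≡ 36 (mod 107)
6^4 = (6^2)^2 ≡ 36^2 = 1296 ≡ 12 (mod 107)
6^8 = (6^4)^2 ≡ 12^2 = 144 ≡ 37 (mod 107)
6^13 = 6^8 · 6^4 · 6^1 ≡ 37 · 12 · 6 ≡ 96 (mod 107).
So M = 96. The server computes K = M^15 mod 107.
96^1 ≡ 96 (mod 107)
96^2 = (96^1)^2 ≡ 96^2 = 9216 ≡ 14 (mod 107)
96^4 = (96^2)^2 ≡ 14^2 = 196 ≡ 89 (mod 107)
96^8 = (96^4)^2 ≡ 89^2 = 7921 ≡ 3 (mod 107)
96^15 = 96^8 · 96^4 · 96^2 · 96^1 ≡ 3 · 89 · 14 · 96 ≡ 77 (mod 107).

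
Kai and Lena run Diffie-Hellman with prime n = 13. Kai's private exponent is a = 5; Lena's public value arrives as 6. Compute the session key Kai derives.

2

Shared key K = 6^5 mod 13.
6^1 ≡ 6 (mod 13)
6^2 = (6^1)^2 ≡ 6^2 = 36 ≡ 10 (mod 13)
6^4 = (6^2)^2 ≡ 10^2 = 100 ≡ 9 (mod 13)
6^5 = 6^4 · 6^1 ≡ 9 · 6 ≡ 2 (mod 13).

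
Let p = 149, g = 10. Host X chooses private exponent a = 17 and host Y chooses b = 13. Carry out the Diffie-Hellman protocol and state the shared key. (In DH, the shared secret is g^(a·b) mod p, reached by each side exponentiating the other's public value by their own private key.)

Host X sends A = g^a mod p = 10^17 mod 149.
10^1 ≡ 10 (mod 149)
10^2 = (10^1)^2 ≡ 10^2 = 100 ≡ 100 (mod 149)
10^4 = (10^2)^2 ≡ 100^2 = 10000 ≡ 17 (mod 149)
10^8 = (10^4)^2 ≡ 17^2 = 289 ≡ 140 (mod 149)
10^16 = (10^8)^2 ≡ 140^2 = 19600 ≡ 81 (mod 149)
10^17 = 10^16 · 10^1 ≡ 81 · 10 ≡ 65 (mod 149).
So A = 65. Host Y then computes K = A^b mod p = 65^13 mod 149.
65^1 ≡ 65 (mod 149)
65^2 = (65^1)^2 ≡ 65^2 = 4225 ≡ 53 (mod 149)
65^4 = (65^2)^2 ≡ 53^2 = 2809 ≡ 127 (mod 149)
65^8 = (65^4)^2 ≡ 127^2 = 16129 ≡ 37 (mod 149)
65^13 = 65^8 · 65^4 · 65^1 ≡ 37 · 127 · 65 ≡ 134 (mod 149).

134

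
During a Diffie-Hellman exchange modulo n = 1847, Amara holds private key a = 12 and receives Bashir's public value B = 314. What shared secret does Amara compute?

1807

Shared key K = 314^12 mod 1847.
314^1 ≡ 314 (mod 1847)
314^2 = (314^1)^2 ≡ 314^2 = 98596 ≡ 705 (mod 1847)
314^4 = (314^2)^2 ≡ 705^2 = 497025 ≡ 182 (mod 1847)
314^8 = (314^4)^2 ≡ 182^2 = 33124 ≡ 1725 (mod 1847)
314^12 = 314^8 · 314^4 ≡ 1725 · 182 ≡ 1807 (mod 1847).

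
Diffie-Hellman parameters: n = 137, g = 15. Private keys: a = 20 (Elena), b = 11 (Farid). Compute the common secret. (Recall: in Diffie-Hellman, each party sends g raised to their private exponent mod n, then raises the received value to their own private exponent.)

73

Farid sends B = g^b mod n = 15^11 mod 137.
15^1 ≡ 15 (mod 137)
15^2 = (15^1)^2 ≡ 15^2 = 225 ≡ 88 (mod 137)
15^4 = (15^2)^2 ≡ 88^2 = 7744 ≡ 72 (mod 137)
15^8 = (15^4)^2 ≡ 72^2 = 5184 ≡ 115 (mod 137)
15^11 = 15^8 · 15^2 · 15^1 ≡ 115 · 88 · 15 ≡ 4 (mod 137).
So B = 4. Elena then computes K = B^a mod n = 4^20 mod 137.
4^1 ≡ 4 (mod 137)
4^2 = (4^1)^2 ≡ 4^2 = 16 ≡ 16 (mod 137)
4^4 = (4^2)^2 ≡ 16^2 = 256 ≡ 119 (mod 137)
4^8 = (4^4)^2 ≡ 119^2 = 14161 ≡ 50 (mod 137)
4^16 = (4^8)^2 ≡ 50^2 = 2500 ≡ 34 (mod 137)
4^20 = 4^16 · 4^4 ≡ 34 · 119 ≡ 73 (mod 137).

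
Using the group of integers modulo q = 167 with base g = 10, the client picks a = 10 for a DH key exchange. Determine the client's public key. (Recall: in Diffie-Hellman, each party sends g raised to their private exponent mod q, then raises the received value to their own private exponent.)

87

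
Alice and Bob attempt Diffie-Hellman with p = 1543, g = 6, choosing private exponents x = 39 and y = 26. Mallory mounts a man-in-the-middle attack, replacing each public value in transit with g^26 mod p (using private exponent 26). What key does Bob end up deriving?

1387

Bob receives Mallory's public value M = 6^26 mod 1543 instead of the honest one.
6^1 ≡ 6 (mod 1543)
6^2 = (6^1)^2 ≡ 6^2 = 36 ≡ 36 (mod 1543)
6^4 = (6^2)^2 ≡ 36^2 = 1296 ≡ 1296 (mod 1543)
6^8 = (6^4)^2 ≡ 1296^2 = 1679616 ≡ 832 (mod 1543)
6^16 = (6^8)^2 ≡ 832^2 = 692224 ≡ 960 (mod 1543)
6^26 = 6^16 · 6^8 · 6^2 ≡ 960 · 832 · 36 ≡ 115 (mod 1543).
So M = 115. Bob computes K = M^26 mod 1543.
115^1 ≡ 115 (mod 1543)
115^2 = (115^1)^2 ≡ 115^2 = 13225 ≡ 881 (mod 1543)
115^4 = (115^2)^2 ≡ 881^2 = 776161 ≡ 32 (mod 1543)
115^8 = (115^4)^2 ≡ 32^2 = 1024 ≡ 1024 (mod 1543)
115^16 = (115^8)^2 ≡ 1024^2 = 1048576 ≡ 879 (mod 1543)
115^26 = 115^16 · 115^8 · 115^2 ≡ 879 · 1024 · 881 ≡ 1387 (mod 1543).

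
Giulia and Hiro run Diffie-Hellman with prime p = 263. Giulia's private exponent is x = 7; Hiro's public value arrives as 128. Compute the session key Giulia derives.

176

Shared key K = 128^7 mod 263.
128^1 ≡ 128 (mod 263)
128^2 = (128^1)^2 ≡ 128^2 = 16384 ≡ 78 (mod 263)
128^4 = (128^2)^2 ≡ 78^2 = 6084 ≡ 35 (mod 263)
128^7 = 128^4 · 128^2 · 128^1 ≡ 35 · 78 · 128 ≡ 176 (mod 263).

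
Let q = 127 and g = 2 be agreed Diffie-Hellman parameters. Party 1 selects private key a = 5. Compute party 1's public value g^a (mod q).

Public value = 2^5 (mod 127).
2^1 ≡ 2 (mod 127)
2^2 = (2^1)^2 ≡ 2^2 = 4 ≡ 4 (mod 127)
2^4 = (2^2)^2 ≡ 4^2 = 16 ≡ 16 (mod 127)
2^5 = 2^4 · 2^1 ≡ 16 · 2 ≡ 32 (mod 127).

32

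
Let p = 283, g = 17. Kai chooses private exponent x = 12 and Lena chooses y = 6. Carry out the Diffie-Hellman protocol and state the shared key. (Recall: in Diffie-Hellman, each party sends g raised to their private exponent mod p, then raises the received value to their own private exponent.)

Lena sends B = g^y mod p = 17^6 mod 283.
17^1 ≡ 17 (mod 283)
17^2 = (17^1)^2 ≡ 17^2 = 289 ≡ 6 (mod 283)
17^4 = (17^2)^2 ≡ 6^2 = 36 ≡ 36 (mod 283)
17^6 = 17^4 · 17^2 ≡ 36 · 6 ≡ 216 (mod 283).
So B = 216. Kai then computes K = B^x mod p = 216^12 mod 283.
216^1 ≡ 216 (mod 283)
216^2 = (216^1)^2 ≡ 216^2 = 46656 ≡ 244 (mod 283)
216^4 = (216^2)^2 ≡ 244^2 = 59536 ≡ 106 (mod 283)
216^8 = (216^4)^2 ≡ 106^2 = 11236 ≡ 199 (mod 283)
216^12 = 216^8 · 216^4 ≡ 199 · 106 ≡ 152 (mod 283).

152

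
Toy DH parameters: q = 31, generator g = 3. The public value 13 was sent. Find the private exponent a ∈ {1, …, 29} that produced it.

Try successive powers of 3 modulo 31:
3^1 ≡ 3
3^2 ≡ 9
3^3 ≡ 27
3^4 ≡ 19
3^5 ≡ 26
3^6 ≡ 16
3^7 ≡ 17
3^8 ≡ 20
3^9 ≡ 29
3^10 ≡ 25
3^11 ≡ 13
Found: a = 11.

11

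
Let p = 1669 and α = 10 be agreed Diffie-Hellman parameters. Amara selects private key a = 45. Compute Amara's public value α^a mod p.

Public value = 10^45 mod 1669.
10^1 ≡ 10 (mod 1669)
10^2 = (10^1)^2 ≡ 10^2 = 100 ≡ 100 (mod 1669)
10^4 = (10^2)^2 ≡ 100^2 = 10000 ≡ 1655 (mod 1669)
10^8 = (10^4)^2 ≡ 1655^2 = 2739025 ≡ 196 (mod 1669)
10^16 = (10^8)^2 ≡ 196^2 = 38416 ≡ 29 (mod 1669)
10^32 = (10^16)^2 ≡ 29^2 = 841 ≡ 841 (mod 1669)
10^45 = 10^32 · 10^8 · 10^4 · 10^1 ≡ 841 · 196 · 1655 · 10 ≡ 223 (mod 1669).

223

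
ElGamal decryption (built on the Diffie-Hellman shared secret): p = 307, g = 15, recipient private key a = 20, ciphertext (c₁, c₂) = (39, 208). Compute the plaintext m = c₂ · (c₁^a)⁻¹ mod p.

126

Shared mask s = c₁^a mod p = 39^20 mod 307.
39^1 ≡ 39 (mod 307)
39^2 = (39^1)^2 ≡ 39^2 = 1521 ≡ 293 (mod 307)
39^4 = (39^2)^2 ≡ 293^2 = 85849 ≡ 196 (mod 307)
39^8 = (39^4)^2 ≡ 196^2 = 38416 ≡ 41 (mod 307)
39^16 = (39^8)^2 ≡ 41^2 = 1681 ≡ 146 (mod 307)
39^20 = 39^16 · 39^4 ≡ 146 · 196 ≡ 65 (mod 307).
So s = 65; s⁻¹ ≡ 222 (mod 307).
m = c₂ · s⁻¹ mod 307 = 208 · 222 mod 307 = 126.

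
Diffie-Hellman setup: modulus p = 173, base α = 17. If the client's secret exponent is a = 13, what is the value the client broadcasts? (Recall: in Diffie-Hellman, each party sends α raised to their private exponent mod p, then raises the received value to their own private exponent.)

165

Public value = 17^13 mod 173.
17^1 ≡ 17 (mod 173)
17^2 = (17^1)^2 ≡ 17^2 = 289 ≡ 116 (mod 173)
17^4 = (17^2)^2 ≡ 116^2 = 13456 ≡ 135 (mod 173)
17^8 = (17^4)^2 ≡ 135^2 = 18225 ≡ 60 (mod 173)
17^13 = 17^8 · 17^4 · 17^1 ≡ 60 · 135 · 17 ≡ 165 (mod 173).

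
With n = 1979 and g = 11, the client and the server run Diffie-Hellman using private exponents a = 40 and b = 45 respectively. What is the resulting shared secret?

580

The server sends B = g^b mod n = 11^45 mod 1979.
11^1 ≡ 11 (mod 1979)
11^2 = (11^1)^2 ≡ 11^2 = 121 ≡ 121 (mod 1979)
11^4 = (11^2)^2 ≡ 121^2 = 14641 ≡ 788 (mod 1979)
11^8 = (11^4)^2 ≡ 788^2 = 620944 ≡ 1517 (mod 1979)
11^16 = (11^8)^2 ≡ 1517^2 = 2301289 ≡ 1691 (mod 1979)
11^32 = (11^16)^2 ≡ 1691^2 = 2859481 ≡ 1805 (mod 1979)
11^45 = 11^32 · 11^8 · 11^4 · 11^1 ≡ 1805 · 1517 · 788 · 11 ≡ 1242 (mod 1979).
So B = 1242. The client then computes K = B^a mod n = 1242^40 mod 1979.
1242^1 ≡ 1242 (mod 1979)
1242^2 = (1242^1)^2 ≡ 1242^2 = 1542564 ≡ 923 (mod 1979)
1242^4 = (1242^2)^2 ≡ 923^2 = 851929 ≡ 959 (mod 1979)
1242^8 = (1242^4)^2 ≡ 959^2 = 919681 ≡ 1425 (mod 1979)
1242^16 = (1242^8)^2 ≡ 1425^2 = 2030625 ≡ 171 (mod 1979)
1242^32 = (1242^16)^2 ≡ 171^2 = 29241 ≡ 1535 (mod 1979)
1242^40 = 1242^32 · 1242^8 ≡ 1535 · 1425 ≡ 580 (mod 1979).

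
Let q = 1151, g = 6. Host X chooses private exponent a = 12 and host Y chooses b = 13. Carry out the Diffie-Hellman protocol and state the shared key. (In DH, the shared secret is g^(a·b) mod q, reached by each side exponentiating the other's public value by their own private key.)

630

Host X sends A = g^a mod q = 6^12 mod 1151.
6^1 ≡ 6 (mod 1151)
6^2 = (6^1)^2 ≡ 6^2 = 36 ≡ 36 (mod 1151)
6^4 = (6^2)^2 ≡ 36^2 = 1296 ≡ 145 (mod 1151)
6^8 = (6^4)^2 ≡ 145^2 = 21025 ≡ 307 (mod 1151)
6^12 = 6^8 · 6^4 ≡ 307 · 145 ≡ 777 (mod 1151).
So A = 777. Host Y then computes K = A^b mod q = 777^13 mod 1151.
777^1 ≡ 777 (mod 1151)
777^2 = (777^1)^2 ≡ 777^2 = 603729 ≡ 605 (mod 1151)
777^4 = (777^2)^2 ≡ 605^2 = 366025 ≡ 7 (mod 1151)
777^8 = (777^4)^2 ≡ 7^2 = 49 ≡ 49 (mod 1151)
777^13 = 777^8 · 777^4 · 777^1 ≡ 49 · 7 · 777 ≡ 630 (mod 1151).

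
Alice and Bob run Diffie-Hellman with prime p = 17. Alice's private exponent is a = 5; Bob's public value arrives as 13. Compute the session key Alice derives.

13

Shared key K = 13^5 mod 17.
13^1 ≡ 13 (mod 17)
13^2 = (13^1)^2 ≡ 13^2 = 169 ≡ 16 (mod 17)
13^4 = (13^2)^2 ≡ 16^2 = 256 ≡ 1 (mod 17)
13^5 = 13^4 · 13^1 ≡ 1 · 13 ≡ 13 (mod 17).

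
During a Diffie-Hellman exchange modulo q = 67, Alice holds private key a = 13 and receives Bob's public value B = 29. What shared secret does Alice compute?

Shared key K = 29^13 mod 67.
29^1 ≡ 29 (mod 67)
29^2 = (29^1)^2 ≡ 29^2 = 841 ≡ 37 (mod 67)
29^4 = (29^2)^2 ≡ 37^2 = 1369 ≡ 29 (mod 67)
29^8 = (29^4)^2 ≡ 29^2 = 841 ≡ 37 (mod 67)
29^13 = 29^8 · 29^4 · 29^1 ≡ 37 · 29 · 29 ≡ 29 (mod 67).

29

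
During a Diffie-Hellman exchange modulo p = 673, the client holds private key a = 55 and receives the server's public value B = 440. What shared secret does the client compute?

Shared key K = 440^55 mod 673.
440^1 ≡ 440 (mod 673)
440^2 = (440^1)^2 ≡ 440^2 = 193600 ≡ 449 (mod 673)
440^4 = (440^2)^2 ≡ 449^2 = 201601 ≡ 374 (mod 673)
440^8 = (440^4)^2 ≡ 374^2 = 139876 ≡ 565 (mod 673)
440^16 = (440^8)^2 ≡ 565^2 = 319225 ≡ 223 (mod 673)
440^32 = (440^16)^2 ≡ 223^2 = 49729 ≡ 600 (mod 673)
440^55 = 440^32 · 440^16 · 440^4 · 440^2 · 440^1 ≡ 600 · 223 · 374 · 449 · 440 ≡ 74 (mod 673).

74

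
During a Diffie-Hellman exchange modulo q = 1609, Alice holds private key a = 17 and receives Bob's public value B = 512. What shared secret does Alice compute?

Shared key K = 512^17 mod 1609.
512^1 ≡ 512 (mod 1609)
512^2 = (512^1)^2 ≡ 512^2 = 262144 ≡ 1486 (mod 1609)
512^4 = (512^2)^2 ≡ 1486^2 = 2208196 ≡ 648 (mod 1609)
512^8 = (512^4)^2 ≡ 648^2 = 419904 ≡ 1564 (mod 1609)
512^16 = (512^8)^2 ≡ 1564^2 = 2446096 ≡ 416 (mod 1609)
512^17 = 512^16 · 512^1 ≡ 416 · 512 ≡ 604 (mod 1609).

604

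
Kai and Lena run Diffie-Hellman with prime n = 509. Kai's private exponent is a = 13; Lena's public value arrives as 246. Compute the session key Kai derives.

Shared key K = 246^13 mod 509.
246^1 ≡ 246 (mod 509)
246^2 = (246^1)^2 ≡ 246^2 = 60516 ≡ 454 (mod 509)
246^4 = (246^2)^2 ≡ 454^2 = 206116 ≡ 480 (mod 509)
246^8 = (246^4)^2 ≡ 480^2 = 230400 ≡ 332 (mod 509)
246^13 = 246^8 · 246^4 · 246^1 ≡ 332 · 480 · 246 ≡ 398 (mod 509).

398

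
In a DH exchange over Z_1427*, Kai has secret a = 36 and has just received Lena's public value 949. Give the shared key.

Shared key K = 949^36 mod 1427.
949^1 ≡ 949 (mod 1427)
949^2 = (949^1)^2 ≡ 949^2 = 900601 ≡ 164 (mod 1427)
949^4 = (949^2)^2 ≡ 164^2 = 26896 ≡ 1210 (mod 1427)
949^8 = (949^4)^2 ≡ 1210^2 = 1464100 ≡ 1425 (mod 1427)
949^16 = (949^8)^2 ≡ 1425^2 = 2030625 ≡ 4 (mod 1427)
949^32 = (949^16)^2 ≡ 4^2 = 16 ≡ 16 (mod 1427)
949^36 = 949^32 · 949^4 ≡ 16 · 1210 ≡ 809 (mod 1427).

809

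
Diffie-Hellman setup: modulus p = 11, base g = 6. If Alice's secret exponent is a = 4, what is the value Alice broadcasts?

9

Public value = 6^4 mod 11.
6^1 ≡ 6 (mod 11)
6^2 = (6^1)^2 ≡ 6^2 = 36 ≡ 3 (mod 11)
6^4 = (6^2)^2 ≡ 3^2 = 9 ≡ 9 (mod 11)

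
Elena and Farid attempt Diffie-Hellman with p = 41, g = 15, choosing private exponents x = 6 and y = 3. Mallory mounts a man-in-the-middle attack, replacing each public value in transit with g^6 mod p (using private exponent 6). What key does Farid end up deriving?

2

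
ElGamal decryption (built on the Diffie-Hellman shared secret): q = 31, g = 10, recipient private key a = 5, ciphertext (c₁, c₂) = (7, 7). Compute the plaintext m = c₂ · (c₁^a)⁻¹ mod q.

20

Shared mask s = c₁^a mod q = 7^5 mod 31.
7^1 ≡ 7 (mod 31)
7^2 = (7^1)^2 ≡ 7^2 = 49 ≡ 18 (mod 31)
7^4 = (7^2)^2 ≡ 18^2 = 324 ≡ 14 (mod 31)
7^5 = 7^4 · 7^1 ≡ 14 · 7 ≡ 5 (mod 31).
So s = 5; s⁻¹ ≡ 25 (mod 31).
m = c₂ · s⁻¹ mod 31 = 7 · 25 mod 31 = 20.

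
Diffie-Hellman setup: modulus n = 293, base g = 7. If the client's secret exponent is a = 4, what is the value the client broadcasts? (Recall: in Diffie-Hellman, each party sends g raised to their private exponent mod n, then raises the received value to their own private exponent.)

57

Public value = 7^4 mod 293.
7^1 ≡ 7 (mod 293)
7^2 = (7^1)^2 ≡ 7^2 = 49 ≡ 49 (mod 293)
7^4 = (7^2)^2 ≡ 49^2 = 2401 ≡ 57 (mod 293)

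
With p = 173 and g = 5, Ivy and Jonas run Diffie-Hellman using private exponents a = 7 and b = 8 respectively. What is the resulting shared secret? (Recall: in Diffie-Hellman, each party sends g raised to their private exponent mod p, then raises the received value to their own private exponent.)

135

Jonas sends B = g^b mod p = 5^8 mod 173.
5^1 ≡ 5 (mod 173)
5^2 = (5^1)^2 ≡ 5^2 = 25 ≡ 25 (mod 173)
5^4 = (5^2)^2 ≡ 25^2 = 625 ≡ 106 (mod 173)
5^8 = (5^4)^2 ≡ 106^2 = 11236 ≡ 164 (mod 173)
So B = 164. Ivy then computes K = B^a mod p = 164^7 mod 173.
164^1 ≡ 164 (mod 173)
164^2 = (164^1)^2 ≡ 164^2 = 26896 ≡ 81 (mod 173)
164^4 = (164^2)^2 ≡ 81^2 = 6561 ≡ 160 (mod 173)
164^7 = 164^4 · 164^2 · 164^1 ≡ 160 · 81 · 164 ≡ 135 (mod 173).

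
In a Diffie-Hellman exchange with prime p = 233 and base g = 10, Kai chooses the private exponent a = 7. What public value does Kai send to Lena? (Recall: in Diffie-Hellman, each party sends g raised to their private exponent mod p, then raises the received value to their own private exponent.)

Public value = 10^7 mod 233.
10^1 ≡ 10 (mod 233)
10^2 = (10^1)^2 ≡ 10^2 = 100 ≡ 100 (mod 233)
10^4 = (10^2)^2 ≡ 100^2 = 10000 ≡ 214 (mod 233)
10^7 = 10^4 · 10^2 · 10^1 ≡ 214 · 100 · 10 ≡ 106 (mod 233).

106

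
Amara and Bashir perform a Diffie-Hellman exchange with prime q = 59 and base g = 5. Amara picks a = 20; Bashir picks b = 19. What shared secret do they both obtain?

7

Bashir sends B = g^b mod q = 5^19 mod 59.
5^1 ≡ 5 (mod 59)
5^2 = (5^1)^2 ≡ 5^2 = 25 ≡ 25 (mod 59)
5^4 = (5^2)^2 ≡ 25^2 = 625 ≡ 35 (mod 59)
5^8 = (5^4)^2 ≡ 35^2 = 1225 ≡ 45 (mod 59)
5^16 = (5^8)^2 ≡ 45^2 = 2025 ≡ 19 (mod 59)
5^19 = 5^16 · 5^2 · 5^1 ≡ 19 · 25 · 5 ≡ 15 (mod 59).
So B = 15. Amara then computes K = B^a mod q = 15^20 mod 59.
15^1 ≡ 15 (mod 59)
15^2 = (15^1)^2 ≡ 15^2 = 225 ≡ 48 (mod 59)
15^4 = (15^2)^2 ≡ 48^2 = 2304 ≡ 3 (mod 59)
15^8 = (15^4)^2 ≡ 3^2 = 9 ≡ 9 (mod 59)
15^16 = (15^8)^2 ≡ 9^2 = 81 ≡ 22 (mod 59)
15^20 = 15^16 · 15^4 ≡ 22 · 3 ≡ 7 (mod 59).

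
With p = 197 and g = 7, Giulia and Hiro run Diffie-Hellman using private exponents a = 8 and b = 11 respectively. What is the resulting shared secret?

158

Giulia sends A = g^a mod p = 7^8 mod 197.
7^1 ≡ 7 (mod 197)
7^2 = (7^1)^2 ≡ 7^2 = 49 ≡ 49 (mod 197)
7^4 = (7^2)^2 ≡ 49^2 = 2401 ≡ 37 (mod 197)
7^8 = (7^4)^2 ≡ 37^2 = 1369 ≡ 187 (mod 197)
So A = 187. Hiro then computes K = A^b mod p = 187^11 mod 197.
187^1 ≡ 187 (mod 197)
187^2 = (187^1)^2 ≡ 187^2 = 34969 ≡ 100 (mod 197)
187^4 = (187^2)^2 ≡ 100^2 = 10000 ≡ 150 (mod 197)
187^8 = (187^4)^2 ≡ 150^2 = 22500 ≡ 42 (mod 197)
187^11 = 187^8 · 187^2 · 187^1 ≡ 42 · 100 · 187 ≡ 158 (mod 197).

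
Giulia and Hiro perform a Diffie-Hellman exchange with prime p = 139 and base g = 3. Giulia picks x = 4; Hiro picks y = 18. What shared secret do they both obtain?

112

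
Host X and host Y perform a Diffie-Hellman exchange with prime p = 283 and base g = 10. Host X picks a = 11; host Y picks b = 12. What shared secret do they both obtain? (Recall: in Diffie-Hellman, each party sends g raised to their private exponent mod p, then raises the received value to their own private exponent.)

Host X sends A = g^a mod p = 10^11 mod 283.
10^1 ≡ 10 (mod 283)
10^2 = (10^1)^2 ≡ 10^2 = 100 ≡ 100 (mod 283)
10^4 = (10^2)^2 ≡ 100^2 = 10000 ≡ 95 (mod 283)
10^8 = (10^4)^2 ≡ 95^2 = 9025 ≡ 252 (mod 283)
10^11 = 10^8 · 10^2 · 10^1 ≡ 252 · 100 · 10 ≡ 130 (mod 283).
So A = 130. Host Y then computes K = A^b mod p = 130^12 mod 283.
130^1 ≡ 130 (mod 283)
130^2 = (130^1)^2 ≡ 130^2 = 16900 ≡ 203 (mod 283)
130^4 = (130^2)^2 ≡ 203^2 = 41209 ≡ 174 (mod 283)
130^8 = (130^4)^2 ≡ 174^2 = 30276 ≡ 278 (mod 283)
130^12 = 130^8 · 130^4 ≡ 278 · 174 ≡ 262 (mod 283).

262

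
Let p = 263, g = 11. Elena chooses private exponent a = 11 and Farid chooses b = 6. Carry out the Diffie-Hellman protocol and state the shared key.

96

Elena sends A = g^a mod p = 11^11 mod 263.
11^1 ≡ 11 (mod 263)
11^2 = (11^1)^2 ≡ 11^2 = 121 ≡ 121 (mod 263)
11^4 = (11^2)^2 ≡ 121^2 = 14641 ≡ 176 (mod 263)
11^8 = (11^4)^2 ≡ 176^2 = 30976 ≡ 205 (mod 263)
11^11 = 11^8 · 11^2 · 11^1 ≡ 205 · 121 · 11 ≡ 124 (mod 263).
So A = 124. Farid then computes K = A^b mod p = 124^6 mod 263.
124^1 ≡ 124 (mod 263)
124^2 = (124^1)^2 ≡ 124^2 = 15376 ≡ 122 (mod 263)
124^4 = (124^2)^2 ≡ 122^2 = 14884 ≡ 156 (mod 263)
124^6 = 124^4 · 124^2 ≡ 156 · 122 ≡ 96 (mod 263).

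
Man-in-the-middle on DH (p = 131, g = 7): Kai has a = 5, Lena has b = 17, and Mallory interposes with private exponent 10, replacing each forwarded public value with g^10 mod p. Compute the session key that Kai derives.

Kai receives Mallory's public value M = 7^10 mod 131 instead of the honest one.
7^1 ≡ 7 (mod 131)
7^2 = (7^1)^2 ≡ 7^2 = 49 ≡ 49 (mod 131)
7^4 = (7^2)^2 ≡ 49^2 = 2401 ≡ 43 (mod 131)
7^8 = (7^4)^2 ≡ 43^2 = 1849 ≡ 15 (mod 131)
7^10 = 7^8 · 7^2 ≡ 15 · 49 ≡ 80 (mod 131).
So M = 80. Kai computes K = M^5 mod 131.
80^1 ≡ 80 (mod 131)
80^2 = (80^1)^2 ≡ 80^2 = 6400 ≡ 112 (mod 131)
80^4 = (80^2)^2 ≡ 112^2 = 12544 ≡ 99 (mod 131)
80^5 = 80^4 · 80^1 ≡ 99 · 80 ≡ 60 (mod 131).

60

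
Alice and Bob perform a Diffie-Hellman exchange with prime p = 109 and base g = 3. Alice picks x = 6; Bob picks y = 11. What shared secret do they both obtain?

Alice sends A = g^x mod p = 3^6 mod 109.
3^1 ≡ 3 (mod 109)
3^2 = (3^1)^2 ≡ 3^2 = 9 ≡ 9 (mod 109)
3^4 = (3^2)^2 ≡ 9^2 = 81 ≡ 81 (mod 109)
3^6 = 3^4 · 3^2 ≡ 81 · 9 ≡ 75 (mod 109).
So A = 75. Bob then computes K = A^y mod p = 75^11 mod 109.
75^1 ≡ 75 (mod 109)
75^2 = (75^1)^2 ≡ 75^2 = 5625 ≡ 66 (mod 109)
75^4 = (75^2)^2 ≡ 66^2 = 4356 ≡ 105 (mod 109)
75^8 = (75^4)^2 ≡ 105^2 = 11025 ≡ 16 (mod 109)
75^11 = 75^8 · 75^2 · 75^1 ≡ 16 · 66 · 75 ≡ 66 (mod 109).

66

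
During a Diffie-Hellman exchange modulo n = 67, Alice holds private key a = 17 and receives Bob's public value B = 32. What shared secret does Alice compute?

13

Shared key K = 32^17 mod 67.
32^1 ≡ 32 (mod 67)
32^2 = (32^1)^2 ≡ 32^2 = 1024 ≡ 19 (mod 67)
32^4 = (32^2)^2 ≡ 19^2 = 361 ≡ 26 (mod 67)
32^8 = (32^4)^2 ≡ 26^2 = 676 ≡ 6 (mod 67)
32^16 = (32^8)^2 ≡ 6^2 = 36 ≡ 36 (mod 67)
32^17 = 32^16 · 32^1 ≡ 36 · 32 ≡ 13 (mod 67).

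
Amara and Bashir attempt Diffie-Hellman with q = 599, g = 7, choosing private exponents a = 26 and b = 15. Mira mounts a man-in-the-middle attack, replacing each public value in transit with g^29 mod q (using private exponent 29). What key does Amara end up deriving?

Amara receives Mira's public value M = 7^29 mod 599 instead of the honest one.
7^1 ≡ 7 (mod 599)
7^2 = (7^1)^2 ≡ 7^2 = 49 ≡ 49 (mod 599)
7^4 = (7^2)^2 ≡ 49^2 = 2401 ≡ 5 (mod 599)
7^8 = (7^4)^2 ≡ 5^2 = 25 ≡ 25 (mod 599)
7^16 = (7^8)^2 ≡ 25^2 = 625 ≡ 26 (mod 599)
7^29 = 7^16 · 7^8 · 7^4 · 7^1 ≡ 26 · 25 · 5 · 7 ≡ 587 (mod 599).
So M = 587. Amara computes K = M^26 mod 599.
587^1 ≡ 587 (mod 599)
587^2 = (587^1)^2 ≡ 587^2 = 344569 ≡ 144 (mod 599)
587^4 = (587^2)^2 ≡ 144^2 = 20736 ≡ 370 (mod 599)
587^8 = (587^4)^2 ≡ 370^2 = 136900 ≡ 328 (mod 599)
587^16 = (587^8)^2 ≡ 328^2 = 107584 ≡ 363 (mod 599)
587^26 = 587^16 · 587^8 · 587^2 ≡ 363 · 328 · 144 ≡ 39 (mod 599).

39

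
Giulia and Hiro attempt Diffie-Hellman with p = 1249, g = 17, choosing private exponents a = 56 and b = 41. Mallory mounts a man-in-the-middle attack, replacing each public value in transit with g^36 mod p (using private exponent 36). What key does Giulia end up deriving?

349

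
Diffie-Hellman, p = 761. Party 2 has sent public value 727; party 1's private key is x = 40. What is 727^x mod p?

Shared key K = 727^40 mod 761.
727^1 ≡ 727 (mod 761)
727^2 = (727^1)^2 ≡ 727^2 = 528529 ≡ 395 (mod 761)
727^4 = (727^2)^2 ≡ 395^2 = 156025 ≡ 20 (mod 761)
727^8 = (727^4)^2 ≡ 20^2 = 400 ≡ 400 (mod 761)
727^16 = (727^8)^2 ≡ 400^2 = 160000 ≡ 190 (mod 761)
727^32 = (727^16)^2 ≡ 190^2 = 36100 ≡ 333 (mod 761)
727^40 = 727^32 · 727^8 ≡ 333 · 400 ≡ 25 (mod 761).

25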